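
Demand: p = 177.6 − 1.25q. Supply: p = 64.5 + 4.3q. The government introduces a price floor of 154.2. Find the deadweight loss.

7.63

Competitive equilibrium: 177.6 − 1.25q = 64.5 + 4.3q → q* = 20.3784, p* = 152.127.
At the floor p = 154.2, quantity demanded = (177.6 − 154.2)/1.25 = 18.72.
Sellers' marginal cost at q' = 18.72: 64.5 + 4.3·18.72 = 144.996.
Δq = 20.3784 − 18.72 = 1.6584; wedge = 154.2 − 144.996 = 9.204.
Deadweight loss = ½ × 1.6584 × 9.204 = 7.63.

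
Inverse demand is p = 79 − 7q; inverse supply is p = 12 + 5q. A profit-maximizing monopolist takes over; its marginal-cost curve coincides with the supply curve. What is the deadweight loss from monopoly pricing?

Competitive equilibrium: 79 − 7q = 12 + 5q → q* = 5.5833, p* = 39.9167.
Marginal revenue: MR = 79 − 14q. Set MR = MC: 79 − 14q = 12 + 5q → q_m = 3.5263.
Price p_m = 79 − 7·3.5263 = 54.3159; MC(q_m) = 12 + 5·3.5263 = 29.6315.
Competitive q* = 5.5833, so Δq = 2.057; wedge = 54.3159 − 29.6315 = 24.6844.
Welfare loss = ½ × 2.057 × 24.6844 = 25.39.

25.39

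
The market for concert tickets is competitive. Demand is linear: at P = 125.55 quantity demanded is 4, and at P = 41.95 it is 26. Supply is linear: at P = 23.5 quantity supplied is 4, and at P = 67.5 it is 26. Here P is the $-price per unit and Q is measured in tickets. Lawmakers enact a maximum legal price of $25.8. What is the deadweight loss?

$784.25

Demand slope = (41.95 − 125.55)/(26 − 4) = −3.8, so P = 140.75 − 3.8Q.
Supply slope = (67.5 − 23.5)/(26 − 4) = 2, so P = 15.5 + 2Q.
Competitive equilibrium: 140.75 − 3.8Q = 15.5 + 2Q → Q* = 21.5948, P* = 58.6897.
At the ceiling P = 25.8, quantity supplied = (25.8 − 15.5)/2 = 5.15.
Willingness to pay at Q' = 5.15: 140.75 − 3.8·5.15 = 121.18.
ΔQ = 21.5948 − 5.15 = 16.4448; wedge = 121.18 − 25.8 = 95.38.
Deadweight loss = ½ × 16.4448 × 95.38 = $784.25.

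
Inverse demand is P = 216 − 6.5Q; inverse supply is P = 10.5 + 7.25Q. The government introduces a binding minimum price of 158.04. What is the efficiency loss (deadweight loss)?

Competitive equilibrium: 216 − 6.5Q = 10.5 + 7.25Q → Q* = 14.9455, P* = 118.8545.
At the floor P = 158.04, quantity demanded = (216 − 158.04)/6.5 = 8.9169.
Sellers' marginal cost at Q' = 8.9169: 10.5 + 7.25·8.9169 = 75.1475.
ΔQ = 14.9455 − 8.9169 = 6.0286; wedge = 158.04 − 75.1475 = 82.8925.
The triangle = ½ × 6.0286 × 82.8925 = 249.86.

249.86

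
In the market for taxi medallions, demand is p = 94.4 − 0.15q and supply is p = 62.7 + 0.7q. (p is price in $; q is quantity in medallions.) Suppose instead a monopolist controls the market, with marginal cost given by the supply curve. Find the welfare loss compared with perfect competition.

Competitive equilibrium: 94.4 − 0.15q = 62.7 + 0.7q → q* = 37.2941, p* = 88.8059.
Marginal revenue: MR = 94.4 − 0.3q. Set MR = MC: 94.4 − 0.3q = 62.7 + 0.7q → q_m = 31.7.
Price p_m = 94.4 − 0.15·31.7 = 89.645; MC(q_m) = 62.7 + 0.7·31.7 = 84.89.
Competitive q* = 37.2941, so Δq = 5.5941; wedge = 89.645 − 84.89 = 4.755.
Deadweight loss = ½ × 5.5941 × 4.755 = $13.30.

$13.30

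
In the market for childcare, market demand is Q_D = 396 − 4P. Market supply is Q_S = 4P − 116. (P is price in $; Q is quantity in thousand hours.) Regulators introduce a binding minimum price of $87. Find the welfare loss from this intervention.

In inverse form: demand P = 99 − 0.25Q, supply P = 29 + 0.25Q.
Competitive equilibrium: 99 − 0.25Q = 29 + 0.25Q → Q* = 140, P* = 64.
At the floor P = 87, quantity demanded = (99 − 87)/0.25 = 48.
Sellers' marginal cost at Q' = 48: 29 + 0.25·48 = 41.
ΔQ = 140 − 48 = 92; wedge = 87 − 41 = 46.
DWL = ½ × 92 × 46 = $2116 thousand.

$2116 thousand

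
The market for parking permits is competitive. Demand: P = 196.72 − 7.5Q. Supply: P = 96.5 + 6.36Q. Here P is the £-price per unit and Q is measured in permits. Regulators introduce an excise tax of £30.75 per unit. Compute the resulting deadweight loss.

£34.11

Competitive equilibrium: 196.72 − 7.5Q = 96.5 + 6.36Q → Q* = 7.2309, P* = 142.4884.
With the tax, the buyer price exceeds the seller price by 30.75: (196.72 − 7.5Q) − (96.5 + 6.36Q) = 30.75 → Q' = 5.0123.
ΔQ = 7.2309 − 5.0123 = 2.2186; the wedge equals the tax, 30.75.
The triangle = ½ × 2.2186 × 30.75 = £34.11.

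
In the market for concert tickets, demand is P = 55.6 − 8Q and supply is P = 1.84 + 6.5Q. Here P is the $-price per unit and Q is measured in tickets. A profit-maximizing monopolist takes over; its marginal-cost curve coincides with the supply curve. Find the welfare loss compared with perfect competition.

$12.60

Competitive equilibrium: 55.6 − 8Q = 1.84 + 6.5Q → Q* = 3.7076, P* = 25.9393.
Marginal revenue: MR = 55.6 − 16Q. Set MR = MC: 55.6 − 16Q = 1.84 + 6.5Q → Q_m = 2.3893.
Price P_m = 55.6 − 8·2.3893 = 36.4856; MC(Q_m) = 1.84 + 6.5·2.3893 = 17.3705.
Competitive Q* = 3.7076, so ΔQ = 1.3183; wedge = 36.4856 − 17.3705 = 19.1151.
Deadweight loss = ½ × 1.3183 × 19.1151 = $12.60.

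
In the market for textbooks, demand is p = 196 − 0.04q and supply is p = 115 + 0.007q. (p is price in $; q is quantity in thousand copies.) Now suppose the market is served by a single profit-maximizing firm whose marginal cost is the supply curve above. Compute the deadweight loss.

$14754.47 thousand

Competitive equilibrium: 196 − 0.04q = 115 + 0.007q → q* = 1723.40426, p* = 127.06383.
Marginal revenue: MR = 196 − 0.08q. Set MR = MC: 196 − 0.08q = 115 + 0.007q → q_m = 931.03448.
Price p_m = 196 − 0.04·931.03448 = 158.75862; MC(q_m) = 115 + 0.007·931.03448 = 121.51724.
Competitive q* = 1723.40426, so Δq = 792.36978; wedge = 158.75862 − 121.51724 = 37.24138.
Welfare loss = ½ × 792.36978 × 37.24138 = $14754.47 thousand.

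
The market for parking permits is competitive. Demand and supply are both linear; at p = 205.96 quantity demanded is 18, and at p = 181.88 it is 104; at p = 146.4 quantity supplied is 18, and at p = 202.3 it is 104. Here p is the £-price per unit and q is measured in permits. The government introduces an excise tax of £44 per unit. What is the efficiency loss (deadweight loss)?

Demand slope = (181.88 − 205.96)/(104 − 18) = −0.28, so p = 211 − 0.28q.
Supply slope = (202.3 − 146.4)/(104 − 18) = 0.65, so p = 134.7 + 0.65q.
Competitive equilibrium: 211 − 0.28q = 134.7 + 0.65q → q* = 82.043, p* = 188.028.
With the tax, the buyer price exceeds the seller price by 44: (211 − 0.28q) − (134.7 + 0.65q) = 44 → q' = 34.7312.
Δq = 82.043 − 34.7312 = 47.3118; the wedge equals the tax, 44.
The triangle = ½ × 47.3118 × 44 = £1040.86.

£1040.86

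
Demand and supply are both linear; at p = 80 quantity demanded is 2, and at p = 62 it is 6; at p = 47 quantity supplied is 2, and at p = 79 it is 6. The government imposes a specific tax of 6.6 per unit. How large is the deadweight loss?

Demand slope = (62 − 80)/(6 − 2) = −4.5, so p = 89 − 4.5q.
Supply slope = (79 − 47)/(6 − 2) = 8, so p = 31 + 8q.
Competitive equilibrium: 89 − 4.5q = 31 + 8q → q* = 4.64, p* = 68.12.
With the tax, the buyer price exceeds the seller price by 6.6: (89 − 4.5q) − (31 + 8q) = 6.6 → q' = 4.112.
Δq = 4.64 − 4.112 = 0.528; the wedge equals the tax, 6.6.
Welfare loss = ½ × 0.528 × 6.6 = 1.74.

1.74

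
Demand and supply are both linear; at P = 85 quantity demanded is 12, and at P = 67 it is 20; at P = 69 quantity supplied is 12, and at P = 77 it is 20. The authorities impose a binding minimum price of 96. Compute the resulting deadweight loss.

156.45

Demand slope = (67 − 85)/(20 − 12) = −2.25, so P = 112 − 2.25Q.
Supply slope = (77 − 69)/(20 − 12) = 1, so P = 57 + Q.
Competitive equilibrium: 112 − 2.25Q = 57 + Q → Q* = 16.9231, P* = 73.9231.
At the floor P = 96, quantity demanded = (112 − 96)/2.25 = 7.1111.
Sellers' marginal cost at Q' = 7.1111: 57 + 1·7.1111 = 64.1111.
ΔQ = 16.9231 − 7.1111 = 9.812; wedge = 96 − 64.1111 = 31.8889.
The triangle = ½ × 9.812 × 31.8889 = 156.45.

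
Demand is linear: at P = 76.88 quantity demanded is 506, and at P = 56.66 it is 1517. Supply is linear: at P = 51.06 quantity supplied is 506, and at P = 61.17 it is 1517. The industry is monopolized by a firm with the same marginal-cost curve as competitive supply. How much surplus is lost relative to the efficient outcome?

4482.67

Demand slope = (56.66 − 76.88)/(1517 − 506) = −0.02, so P = 87 − 0.02Q.
Supply slope = (61.17 − 51.06)/(1517 − 506) = 0.01, so P = 46 + 0.01Q.
Competitive equilibrium: 87 − 0.02Q = 46 + 0.01Q → Q* = 1366.6667, P* = 59.6667.
Marginal revenue: MR = 87 − 0.04Q. Set MR = MC: 87 − 0.04Q = 46 + 0.01Q → Q_m = 820.
Price P_m = 87 − 0.02·820 = 70.6; MC(Q_m) = 46 + 0.01·820 = 54.2.
Competitive Q* = 1366.6667, so ΔQ = 546.6667; wedge = 70.6 − 54.2 = 16.4.
Welfare loss = ½ × 546.6667 × 16.4 = 4482.67.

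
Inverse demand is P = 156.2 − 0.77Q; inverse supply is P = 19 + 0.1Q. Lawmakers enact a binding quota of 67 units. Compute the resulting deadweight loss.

3578.61

Competitive equilibrium: 156.2 − 0.77Q = 19 + 0.1Q → Q* = 157.7011, P* = 34.7701.
At Q = 67: demand price = 156.2 − 0.77·67 = 104.61; supply price = 19 + 0.1·67 = 25.7.
ΔQ = 157.7011 − 67 = 90.7011; wedge = 104.61 − 25.7 = 78.91.
Deadweight loss = ½ × 90.7011 × 78.91 = 3578.61.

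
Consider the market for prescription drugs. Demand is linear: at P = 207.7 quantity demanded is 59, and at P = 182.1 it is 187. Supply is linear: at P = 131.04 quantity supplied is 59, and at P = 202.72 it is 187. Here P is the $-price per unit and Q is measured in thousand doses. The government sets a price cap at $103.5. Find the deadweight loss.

$8555.36 thousand

Demand slope = (182.1 − 207.7)/(187 − 59) = −0.2, so P = 219.5 − 0.2Q.
Supply slope = (202.72 − 131.04)/(187 − 59) = 0.56, so P = 98 + 0.56Q.
Competitive equilibrium: 219.5 − 0.2Q = 98 + 0.56Q → Q* = 159.8684, P* = 187.5263.
At the ceiling P = 103.5, quantity supplied = (103.5 − 98)/0.56 = 9.8214.
Willingness to pay at Q' = 9.8214: 219.5 − 0.2·9.8214 = 217.5357.
ΔQ = 159.8684 − 9.8214 = 150.047; wedge = 217.5357 − 103.5 = 114.0357.
Welfare loss = ½ × 150.047 × 114.0357 = $8555.36 thousand.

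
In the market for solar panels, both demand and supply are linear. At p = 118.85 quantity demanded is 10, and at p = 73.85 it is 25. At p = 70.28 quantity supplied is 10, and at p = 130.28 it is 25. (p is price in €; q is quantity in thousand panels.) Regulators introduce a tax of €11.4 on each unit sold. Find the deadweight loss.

Demand slope = (73.85 − 118.85)/(25 − 10) = −3, so p = 148.85 − 3q.
Supply slope = (130.28 − 70.28)/(25 − 10) = 4, so p = 30.28 + 4q.
Competitive equilibrium: 148.85 − 3q = 30.28 + 4q → q* = 16.9386, p* = 98.0343.
With the tax, the buyer price exceeds the seller price by 11.4: (148.85 − 3q) − (30.28 + 4q) = 11.4 → q' = 15.31.
Δq = 16.9386 − 15.31 = 1.6286; the wedge equals the tax, 11.4.
Welfare loss = ½ × 1.6286 × 11.4 = €9.28 thousand.

€9.28 thousand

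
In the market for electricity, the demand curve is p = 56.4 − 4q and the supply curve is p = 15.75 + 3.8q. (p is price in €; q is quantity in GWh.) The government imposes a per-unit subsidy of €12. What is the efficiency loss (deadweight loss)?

€9.23

Competitive equilibrium: 56.4 − 4q = 15.75 + 3.8q → q* = 5.2115, p* = 35.5538.
The subsidy lowers effective supply by 12: p = 3.75 + 3.8q.
New quantity: 56.4 − 4q = 3.75 + 3.8q → q' = 6.75.
Overproduction Δq = 6.75 − 5.2115 = 1.5385; wedge = subsidy = 12.
DWL = ½ × 1.5385 × 12 = €9.23.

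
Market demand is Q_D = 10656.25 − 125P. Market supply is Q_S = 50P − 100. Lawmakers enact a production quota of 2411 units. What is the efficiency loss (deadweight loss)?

In inverse form: demand P = 85.25 − 0.008Q, supply P = 2 + 0.02Q.
Competitive equilibrium: 85.25 − 0.008Q = 2 + 0.02Q → Q* = 2973.2143, P* = 61.4643.
At Q = 2411: demand price = 85.25 − 0.008·2411 = 65.962; supply price = 2 + 0.02·2411 = 50.22.
ΔQ = 2973.2143 − 2411 = 562.2143; wedge = 65.962 − 50.22 = 15.742.
DWL = ½ × 562.2143 × 15.742 = 4425.19.

4425.19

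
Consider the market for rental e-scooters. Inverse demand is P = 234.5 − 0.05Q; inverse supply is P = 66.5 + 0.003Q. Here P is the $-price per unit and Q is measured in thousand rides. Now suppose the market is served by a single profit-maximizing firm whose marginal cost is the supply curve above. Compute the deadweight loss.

$62744.87 thousand

Competitive equilibrium: 234.5 − 0.05Q = 66.5 + 0.003Q → Q* = 3169.8113, P* = 76.0094.
Marginal revenue: MR = 234.5 − 0.1Q. Set MR = MC: 234.5 − 0.1Q = 66.5 + 0.003Q → Q_m = 1631.068.
Price P_m = 234.5 − 0.05·1631.068 = 152.9466; MC(Q_m) = 66.5 + 0.003·1631.068 = 71.3932.
Competitive Q* = 3169.8113, so ΔQ = 1538.7433; wedge = 152.9466 − 71.3932 = 81.5534.
Welfare loss = ½ × 1538.7433 × 81.5534 = $62744.87 thousand.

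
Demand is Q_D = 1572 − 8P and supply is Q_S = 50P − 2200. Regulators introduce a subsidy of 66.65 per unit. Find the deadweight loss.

In inverse form: demand P = 196.5 − 0.125Q, supply P = 44 + 0.02Q.
Competitive equilibrium: 196.5 − 0.125Q = 44 + 0.02Q → Q* = 1051.7241, P* = 65.0345.
The subsidy lowers effective supply by 66.65: P = 0.02Q − 22.65.
New quantity: 196.5 − 0.125Q = 0.02Q − 22.65 → Q' = 1511.3793.
Overproduction ΔQ = 1511.3793 − 1051.7241 = 459.6552; wedge = subsidy = 66.65.
Deadweight loss = ½ × 459.6552 × 66.65 = 15318.01.

15318.01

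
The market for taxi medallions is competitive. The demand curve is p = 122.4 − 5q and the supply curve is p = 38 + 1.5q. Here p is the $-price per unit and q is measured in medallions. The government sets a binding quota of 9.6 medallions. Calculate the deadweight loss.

Competitive equilibrium: 122.4 − 5q = 38 + 1.5q → q* = 12.9846, p* = 57.4769.
At q = 9.6: demand price = 122.4 − 5·9.6 = 74.4; supply price = 38 + 1.5·9.6 = 52.4.
Δq = 12.9846 − 9.6 = 3.3846; wedge = 74.4 − 52.4 = 22.
Welfare loss = ½ × 3.3846 × 22 = $37.23.

$37.23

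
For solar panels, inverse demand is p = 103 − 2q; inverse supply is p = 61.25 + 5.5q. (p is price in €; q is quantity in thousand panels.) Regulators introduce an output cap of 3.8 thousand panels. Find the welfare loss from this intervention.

€11.70 thousand

Competitive equilibrium: 103 − 2q = 61.25 + 5.5q → q* = 5.5667, p* = 91.8667.
At q = 3.8: demand price = 103 − 2·3.8 = 95.4; supply price = 61.25 + 5.5·3.8 = 82.15.
Δq = 5.5667 − 3.8 = 1.7667; wedge = 95.4 − 82.15 = 13.25.
The triangle = ½ × 1.7667 × 13.25 = €11.70 thousand.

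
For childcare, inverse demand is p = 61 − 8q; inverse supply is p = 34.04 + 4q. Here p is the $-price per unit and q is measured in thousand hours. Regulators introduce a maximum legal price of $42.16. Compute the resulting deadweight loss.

Competitive equilibrium: 61 − 8q = 34.04 + 4q → q* = 2.2467, p* = 43.0267.
At the ceiling p = 42.16, quantity supplied = (42.16 − 34.04)/4 = 2.03.
Willingness to pay at q' = 2.03: 61 − 8·2.03 = 44.76.
Δq = 2.2467 − 2.03 = 0.2167; wedge = 44.76 − 42.16 = 2.6.
The triangle = ½ × 0.2167 × 2.6 = $0.28 thousand.

$0.28 thousand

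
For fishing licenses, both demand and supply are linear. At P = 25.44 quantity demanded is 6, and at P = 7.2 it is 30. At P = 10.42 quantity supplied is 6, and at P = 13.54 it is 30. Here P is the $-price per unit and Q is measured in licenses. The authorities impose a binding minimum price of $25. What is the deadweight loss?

$118.20

Demand slope = (7.2 − 25.44)/(30 − 6) = −0.76, so P = 30 − 0.76Q.
Supply slope = (13.54 − 10.42)/(30 − 6) = 0.13, so P = 9.64 + 0.13Q.
Competitive equilibrium: 30 − 0.76Q = 9.64 + 0.13Q → Q* = 22.8764, P* = 12.6139.
At the floor P = 25, quantity demanded = (30 − 25)/0.76 = 6.5789.
Sellers' marginal cost at Q' = 6.5789: 9.64 + 0.13·6.5789 = 10.4953.
ΔQ = 22.8764 − 6.5789 = 16.2975; wedge = 25 − 10.4953 = 14.5047.
DWL = ½ × 16.2975 × 14.5047 = $118.20.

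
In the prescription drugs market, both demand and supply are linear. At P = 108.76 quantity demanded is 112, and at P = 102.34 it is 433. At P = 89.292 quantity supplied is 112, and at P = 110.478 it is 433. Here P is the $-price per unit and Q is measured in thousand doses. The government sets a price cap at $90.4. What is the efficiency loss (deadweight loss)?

Demand slope = (102.34 − 108.76)/(433 − 112) = −0.02, so P = 111 − 0.02Q.
Supply slope = (110.478 − 89.292)/(433 − 112) = 0.066, so P = 81.9 + 0.066Q.
Competitive equilibrium: 111 − 0.02Q = 81.9 + 0.066Q → Q* = 338.37209, P* = 104.23256.
At the ceiling P = 90.4, quantity supplied = (90.4 − 81.9)/0.066 = 128.78788.
Willingness to pay at Q' = 128.78788: 111 − 0.02·128.78788 = 108.42424.
ΔQ = 338.37209 − 128.78788 = 209.58421; wedge = 108.42424 − 90.4 = 18.02424.
Deadweight loss = ½ × 209.58421 × 18.02424 = $1888.80 thousand.

$1888.80 thousand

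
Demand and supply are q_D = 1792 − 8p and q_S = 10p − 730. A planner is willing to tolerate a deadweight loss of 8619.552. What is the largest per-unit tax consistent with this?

62.28

In inverse form: demand p = 224 − 0.125q, supply p = 73 + 0.1q.
Competitive equilibrium: 224 − 0.125q = 73 + 0.1q → q* = 671.1111, p* = 140.1111.
A tax t gives Δq = t/0.225 and wedge t, so DWL = t²/0.45.
t²/0.45 = 8619.552 → t² = 3878.7984 → t = 62.28.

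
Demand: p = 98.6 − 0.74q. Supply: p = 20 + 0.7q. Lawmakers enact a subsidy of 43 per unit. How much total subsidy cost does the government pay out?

Competitive equilibrium: 98.6 − 0.74q = 20 + 0.7q → q* = 54.5833, p* = 58.2083.
The subsidy lowers effective supply by 43: p = 0.7q − 23.
New quantity: 98.6 − 0.74q = 0.7q − 23 → q' = 84.4444.
Total subsidy cost = 43 × 84.4444 = 3631.11.

3631.11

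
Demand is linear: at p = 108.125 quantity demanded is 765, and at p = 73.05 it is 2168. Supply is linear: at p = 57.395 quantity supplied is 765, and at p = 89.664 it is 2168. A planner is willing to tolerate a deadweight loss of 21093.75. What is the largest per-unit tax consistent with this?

45

Demand slope = (73.05 − 108.125)/(2168 − 765) = −0.025, so p = 127.25 − 0.025q.
Supply slope = (89.664 − 57.395)/(2168 − 765) = 0.023, so p = 39.8 + 0.023q.
Competitive equilibrium: 127.25 − 0.025q = 39.8 + 0.023q → q* = 1821.875, p* = 81.7031.
A tax t gives Δq = t/0.048 and wedge t, so DWL = t²/0.096.
t²/0.096 = 21093.75 → t² = 2025 → t = 45.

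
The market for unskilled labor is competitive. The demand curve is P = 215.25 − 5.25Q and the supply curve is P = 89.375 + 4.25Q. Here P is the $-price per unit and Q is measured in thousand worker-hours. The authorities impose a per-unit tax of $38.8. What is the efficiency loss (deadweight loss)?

Competitive equilibrium: 215.25 − 5.25Q = 89.375 + 4.25Q → Q* = 13.25, P* = 145.6875.
With the tax, the buyer price exceeds the seller price by 38.8: (215.25 − 5.25Q) − (89.375 + 4.25Q) = 38.8 → Q' = 9.1658.
ΔQ = 13.25 − 9.1658 = 4.0842; the wedge equals the tax, 38.8.
Deadweight loss = ½ × 4.0842 × 38.8 = $79.23 thousand.

$79.23 thousand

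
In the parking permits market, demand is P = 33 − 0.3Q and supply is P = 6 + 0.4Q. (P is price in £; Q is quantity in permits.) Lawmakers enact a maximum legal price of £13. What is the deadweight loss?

£155.40

Competitive equilibrium: 33 − 0.3Q = 6 + 0.4Q → Q* = 38.5714, P* = 21.4286.
At the ceiling P = 13, quantity supplied = (13 − 6)/0.4 = 17.5.
Willingness to pay at Q' = 17.5: 33 − 0.3·17.5 = 27.75.
ΔQ = 38.5714 − 17.5 = 21.0714; wedge = 27.75 − 13 = 14.75.
Welfare loss = ½ × 21.0714 × 14.75 = £155.40.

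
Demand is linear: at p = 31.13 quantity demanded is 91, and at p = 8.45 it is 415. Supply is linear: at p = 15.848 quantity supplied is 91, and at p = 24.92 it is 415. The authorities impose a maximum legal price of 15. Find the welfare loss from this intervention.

Demand slope = (8.45 − 31.13)/(415 − 91) = −0.07, so p = 37.5 − 0.07q.
Supply slope = (24.92 − 15.848)/(415 − 91) = 0.028, so p = 13.3 + 0.028q.
Competitive equilibrium: 37.5 − 0.07q = 13.3 + 0.028q → q* = 246.9388, p* = 20.2143.
At the ceiling p = 15, quantity supplied = (15 − 13.3)/0.028 = 60.7143.
Willingness to pay at q' = 60.7143: 37.5 − 0.07·60.7143 = 33.25.
Δq = 246.9388 − 60.7143 = 186.2245; wedge = 33.25 − 15 = 18.25.
Welfare loss = ½ × 186.2245 × 18.25 = 1699.30.

1699.30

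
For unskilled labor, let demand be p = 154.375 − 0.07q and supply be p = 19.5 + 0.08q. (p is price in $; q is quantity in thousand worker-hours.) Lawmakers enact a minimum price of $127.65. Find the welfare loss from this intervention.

Competitive equilibrium: 154.375 − 0.07q = 19.5 + 0.08q → q* = 899.16667, p* = 91.43333.
At the floor p = 127.65, quantity demanded = (154.375 − 127.65)/0.07 = 381.78571.
Sellers' marginal cost at q' = 381.78571: 19.5 + 0.08·381.78571 = 50.04286.
Δq = 899.16667 − 381.78571 = 517.38096; wedge = 127.65 − 50.04286 = 77.60714.
Welfare loss = ½ × 517.38096 × 77.60714 = $20076.23 thousand.

$20076.23 thousand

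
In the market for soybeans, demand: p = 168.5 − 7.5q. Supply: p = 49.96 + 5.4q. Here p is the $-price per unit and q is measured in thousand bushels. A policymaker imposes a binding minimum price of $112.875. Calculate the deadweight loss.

Competitive equilibrium: 168.5 − 7.5q = 49.96 + 5.4q → q* = 9.1891, p* = 99.5814.
At the floor p = 112.875, quantity demanded = (168.5 − 112.875)/7.5 = 7.4167.
Sellers' marginal cost at q' = 7.4167: 49.96 + 5.4·7.4167 = 90.0102.
Δq = 9.1891 − 7.4167 = 1.7724; wedge = 112.875 − 90.0102 = 22.8648.
DWL = ½ × 1.7724 × 22.8648 = $20.26 thousand.

$20.26 thousand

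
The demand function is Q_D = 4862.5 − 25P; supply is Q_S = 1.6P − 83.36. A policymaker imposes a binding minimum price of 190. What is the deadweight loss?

3434.64

In inverse form: demand P = 194.5 − 0.04Q, supply P = 52.1 + 0.625Q.
Competitive equilibrium: 194.5 − 0.04Q = 52.1 + 0.625Q → Q* = 214.1353, P* = 185.9346.
At the floor P = 190, quantity demanded = (194.5 − 190)/0.04 = 112.5.
Sellers' marginal cost at Q' = 112.5: 52.1 + 0.625·112.5 = 122.4125.
ΔQ = 214.1353 − 112.5 = 101.6353; wedge = 190 − 122.4125 = 67.5875.
Welfare loss = ½ × 101.6353 × 67.5875 = 3434.64.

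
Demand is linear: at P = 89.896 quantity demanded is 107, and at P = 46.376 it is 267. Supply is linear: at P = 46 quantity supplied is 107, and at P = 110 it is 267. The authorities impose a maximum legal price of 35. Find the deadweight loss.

Demand slope = (46.376 − 89.896)/(267 − 107) = −0.272, so P = 119 − 0.272Q.
Supply slope = (110 − 46)/(267 − 107) = 0.4, so P = 3.2 + 0.4Q.
Competitive equilibrium: 119 − 0.272Q = 3.2 + 0.4Q → Q* = 172.3214, P* = 72.1286.
At the ceiling P = 35, quantity supplied = (35 − 3.2)/0.4 = 79.5.
Willingness to pay at Q' = 79.5: 119 − 0.272·79.5 = 97.376.
ΔQ = 172.3214 − 79.5 = 92.8214; wedge = 97.376 − 35 = 62.376.
The triangle = ½ × 92.8214 × 62.376 = 2894.91.

2894.91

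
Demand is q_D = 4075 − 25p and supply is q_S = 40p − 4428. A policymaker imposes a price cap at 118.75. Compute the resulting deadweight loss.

7569.82

In inverse form: demand p = 163 − 0.04q, supply p = 110.7 + 0.025q.
Competitive equilibrium: 163 − 0.04q = 110.7 + 0.025q → q* = 804.6154, p* = 130.8154.
At the ceiling p = 118.75, quantity supplied = (118.75 − 110.7)/0.025 = 322.
Willingness to pay at q' = 322: 163 − 0.04·322 = 150.12.
Δq = 804.6154 − 322 = 482.6154; wedge = 150.12 − 118.75 = 31.37.
Deadweight loss = ½ × 482.6154 × 31.37 = 7569.82.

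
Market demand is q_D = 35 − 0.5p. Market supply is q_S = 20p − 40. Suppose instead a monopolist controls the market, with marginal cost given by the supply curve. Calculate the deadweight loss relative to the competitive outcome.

275.03

In inverse form: demand p = 70 − 2q, supply p = 2 + 0.05q.
Competitive equilibrium: 70 − 2q = 2 + 0.05q → q* = 33.1707, p* = 3.6585.
Marginal revenue: MR = 70 − 4q. Set MR = MC: 70 − 4q = 2 + 0.05q → q_m = 16.7901.
Price p_m = 70 − 2·16.7901 = 36.4198; MC(q_m) = 2 + 0.05·16.7901 = 2.8395.
Competitive q* = 33.1707, so Δq = 16.3806; wedge = 36.4198 − 2.8395 = 33.5803.
DWL = ½ × 16.3806 × 33.5803 = 275.03.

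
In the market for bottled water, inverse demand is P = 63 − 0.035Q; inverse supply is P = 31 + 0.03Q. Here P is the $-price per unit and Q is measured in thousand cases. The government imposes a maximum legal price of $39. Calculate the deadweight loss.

$1654.70 thousand

Competitive equilibrium: 63 − 0.035Q = 31 + 0.03Q → Q* = 492.3077, P* = 45.7692.
At the ceiling P = 39, quantity supplied = (39 − 31)/0.03 = 266.6667.
Willingness to pay at Q' = 266.6667: 63 − 0.035·266.6667 = 53.6667.
ΔQ = 492.3077 − 266.6667 = 225.641; wedge = 53.6667 − 39 = 14.6667.
Welfare loss = ½ × 225.641 × 14.6667 = $1654.70 thousand.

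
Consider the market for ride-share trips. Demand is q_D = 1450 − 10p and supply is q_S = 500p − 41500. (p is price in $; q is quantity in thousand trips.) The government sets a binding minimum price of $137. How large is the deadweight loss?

$14209.54 thousand

In inverse form: demand p = 145 − 0.1q, supply p = 83 + 0.002q.
Competitive equilibrium: 145 − 0.1q = 83 + 0.002q → q* = 607.8431, p* = 84.2157.
At the floor p = 137, quantity demanded = (145 − 137)/0.1 = 80.
Sellers' marginal cost at q' = 80: 83 + 0.002·80 = 83.16.
Δq = 607.8431 − 80 = 527.8431; wedge = 137 − 83.16 = 53.84.
The triangle = ½ × 527.8431 × 53.84 = $14209.54 thousand.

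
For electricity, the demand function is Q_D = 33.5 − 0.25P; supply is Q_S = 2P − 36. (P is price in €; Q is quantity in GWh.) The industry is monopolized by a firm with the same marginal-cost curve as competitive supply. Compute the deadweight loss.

€331.10

In inverse form: demand P = 134 − 4Q, supply P = 18 + 0.5Q.
Competitive equilibrium: 134 − 4Q = 18 + 0.5Q → Q* = 25.7778, P* = 30.8889.
Marginal revenue: MR = 134 − 8Q. Set MR = MC: 134 − 8Q = 18 + 0.5Q → Q_m = 13.6471.
Price P_m = 134 − 4·13.6471 = 79.4116; MC(Q_m) = 18 + 0.5·13.6471 = 24.8236.
Competitive Q* = 25.7778, so ΔQ = 12.1307; wedge = 79.4116 − 24.8236 = 54.588.
The triangle = ½ × 12.1307 × 54.588 = €331.10.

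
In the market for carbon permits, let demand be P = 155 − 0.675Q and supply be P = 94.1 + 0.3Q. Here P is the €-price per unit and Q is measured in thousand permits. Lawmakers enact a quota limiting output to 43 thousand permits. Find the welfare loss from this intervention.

Competitive equilibrium: 155 − 0.675Q = 94.1 + 0.3Q → Q* = 62.4615, P* = 112.8385.
At Q = 43: demand price = 155 − 0.675·43 = 125.975; supply price = 94.1 + 0.3·43 = 107.
ΔQ = 62.4615 − 43 = 19.4615; wedge = 125.975 − 107 = 18.975.
Deadweight loss = ½ × 19.4615 × 18.975 = €184.64 thousand.

€184.64 thousand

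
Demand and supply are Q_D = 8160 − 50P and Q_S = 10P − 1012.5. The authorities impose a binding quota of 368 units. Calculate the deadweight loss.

1318.68

In inverse form: demand P = 163.2 − 0.02Q, supply P = 101.25 + 0.1Q.
Competitive equilibrium: 163.2 − 0.02Q = 101.25 + 0.1Q → Q* = 516.25, P* = 152.875.
At Q = 368: demand price = 163.2 − 0.02·368 = 155.84; supply price = 101.25 + 0.1·368 = 138.05.
ΔQ = 516.25 − 368 = 148.25; wedge = 155.84 − 138.05 = 17.79.
Welfare loss = ½ × 148.25 × 17.79 = 1318.68.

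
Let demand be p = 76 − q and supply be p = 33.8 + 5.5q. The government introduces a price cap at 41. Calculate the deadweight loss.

Competitive equilibrium: 76 − q = 33.8 + 5.5q → q* = 6.4923, p* = 69.5077.
At the ceiling p = 41, quantity supplied = (41 − 33.8)/5.5 = 1.3091.
Willingness to pay at q' = 1.3091: 76 − 1·1.3091 = 74.6909.
Δq = 6.4923 − 1.3091 = 5.1832; wedge = 74.6909 − 41 = 33.6909.
DWL = ½ × 5.1832 × 33.6909 = 87.31.

87.31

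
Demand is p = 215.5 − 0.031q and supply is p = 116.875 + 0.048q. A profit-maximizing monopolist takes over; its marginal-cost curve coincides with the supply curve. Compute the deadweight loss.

4889.39

Competitive equilibrium: 215.5 − 0.031q = 116.875 + 0.048q → q* = 1248.4177, p* = 176.7991.
Marginal revenue: MR = 215.5 − 0.062q. Set MR = MC: 215.5 − 0.062q = 116.875 + 0.048q → q_m = 896.5909.
Price p_m = 215.5 − 0.031·896.5909 = 187.7057; MC(q_m) = 116.875 + 0.048·896.5909 = 159.9114.
Competitive q* = 1248.4177, so Δq = 351.8268; wedge = 187.7057 − 159.9114 = 27.7943.
DWL = ½ × 351.8268 × 27.7943 = 4889.39.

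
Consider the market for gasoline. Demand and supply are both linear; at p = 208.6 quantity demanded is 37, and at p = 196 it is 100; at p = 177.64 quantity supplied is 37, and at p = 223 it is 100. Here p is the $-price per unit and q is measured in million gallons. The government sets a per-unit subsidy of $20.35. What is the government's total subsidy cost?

Demand slope = (196 − 208.6)/(100 − 37) = −0.2, so p = 216 − 0.2q.
Supply slope = (223 − 177.64)/(100 − 37) = 0.72, so p = 151 + 0.72q.
Competitive equilibrium: 216 − 0.2q = 151 + 0.72q → q* = 70.6522, p* = 201.8696.
The subsidy lowers effective supply by 20.35: p = 130.65 + 0.72q.
New quantity: 216 − 0.2q = 130.65 + 0.72q → q' = 92.7717.
Total subsidy cost = 20.35 × 92.7717 = $1887.90 million.

$1887.90 million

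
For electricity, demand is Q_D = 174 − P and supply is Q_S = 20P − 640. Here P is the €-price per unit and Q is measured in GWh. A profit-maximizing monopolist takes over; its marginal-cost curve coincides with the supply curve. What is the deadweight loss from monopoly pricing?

In inverse form: demand P = 174 − Q, supply P = 32 + 0.05Q.
Competitive equilibrium: 174 − Q = 32 + 0.05Q → Q* = 135.2381, P* = 38.7619.
Marginal revenue: MR = 174 − 2Q. Set MR = MC: 174 − 2Q = 32 + 0.05Q → Q_m = 69.2683.
Price P_m = 174 − 1·69.2683 = 104.7317; MC(Q_m) = 32 + 0.05·69.2683 = 35.4634.
Competitive Q* = 135.2381, so ΔQ = 65.9698; wedge = 104.7317 − 35.4634 = 69.2683.
Welfare loss = ½ × 65.9698 × 69.2683 = €2284.81.

€2284.81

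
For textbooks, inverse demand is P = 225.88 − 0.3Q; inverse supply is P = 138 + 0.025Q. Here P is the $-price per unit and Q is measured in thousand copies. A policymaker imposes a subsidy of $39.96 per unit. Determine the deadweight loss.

Competitive equilibrium: 225.88 − 0.3Q = 138 + 0.025Q → Q* = 270.4, P* = 144.76.
The subsidy lowers effective supply by 39.96: P = 98.04 + 0.025Q.
New quantity: 225.88 − 0.3Q = 98.04 + 0.025Q → Q' = 393.3538.
Overproduction ΔQ = 393.3538 − 270.4 = 122.9538; wedge = subsidy = 39.96.
Deadweight loss = ½ × 122.9538 × 39.96 = $2456.62 thousand.

$2456.62 thousand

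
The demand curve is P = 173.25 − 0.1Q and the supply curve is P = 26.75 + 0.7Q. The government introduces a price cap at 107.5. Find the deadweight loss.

1836.99

Competitive equilibrium: 173.25 − 0.1Q = 26.75 + 0.7Q → Q* = 183.125, P* = 154.9375.
At the ceiling P = 107.5, quantity supplied = (107.5 − 26.75)/0.7 = 115.3571.
Willingness to pay at Q' = 115.3571: 173.25 − 0.1·115.3571 = 161.7143.
ΔQ = 183.125 − 115.3571 = 67.7679; wedge = 161.7143 − 107.5 = 54.2143.
DWL = ½ × 67.7679 × 54.2143 = 1836.99.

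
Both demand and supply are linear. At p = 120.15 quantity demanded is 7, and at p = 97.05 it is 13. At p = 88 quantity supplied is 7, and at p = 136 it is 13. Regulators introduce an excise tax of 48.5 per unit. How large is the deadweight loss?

Demand slope = (97.05 − 120.15)/(13 − 7) = −3.85, so p = 147.1 − 3.85q.
Supply slope = (136 − 88)/(13 − 7) = 8, so p = 32 + 8q.
Competitive equilibrium: 147.1 − 3.85q = 32 + 8q → q* = 9.7131, p* = 109.7046.
With the tax, the buyer price exceeds the seller price by 48.5: (147.1 − 3.85q) − (32 + 8q) = 48.5 → q' = 5.6203.
Δq = 9.7131 − 5.6203 = 4.0928; the wedge equals the tax, 48.5.
The triangle = ½ × 4.0928 × 48.5 = 99.25.

99.25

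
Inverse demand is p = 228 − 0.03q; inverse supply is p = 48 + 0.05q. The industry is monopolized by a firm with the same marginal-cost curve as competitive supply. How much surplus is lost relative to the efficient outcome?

Competitive equilibrium: 228 − 0.03q = 48 + 0.05q → q* = 2250, p* = 160.5.
Marginal revenue: MR = 228 − 0.06q. Set MR = MC: 228 − 0.06q = 48 + 0.05q → q_m = 1636.3636.
Price p_m = 228 − 0.03·1636.3636 = 178.9091; MC(q_m) = 48 + 0.05·1636.3636 = 129.8182.
Competitive q* = 2250, so Δq = 613.6364; wedge = 178.9091 − 129.8182 = 49.0909.
The triangle = ½ × 613.6364 × 49.0909 = 15061.98.

15061.98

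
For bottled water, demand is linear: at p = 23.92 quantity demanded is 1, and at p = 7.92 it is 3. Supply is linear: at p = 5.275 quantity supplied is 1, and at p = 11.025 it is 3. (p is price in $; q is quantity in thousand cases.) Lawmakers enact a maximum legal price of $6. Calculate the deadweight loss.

$11.63 thousand

Demand slope = (7.92 − 23.92)/(3 − 1) = −8, so p = 31.92 − 8q.
Supply slope = (11.025 − 5.275)/(3 − 1) = 2.875, so p = 2.4 + 2.875q.
Competitive equilibrium: 31.92 − 8q = 2.4 + 2.875q → q* = 2.7145, p* = 10.2041.
At the ceiling p = 6, quantity supplied = (6 − 2.4)/2.875 = 1.2522.
Willingness to pay at q' = 1.2522: 31.92 − 8·1.2522 = 21.9024.
Δq = 2.7145 − 1.2522 = 1.4623; wedge = 21.9024 − 6 = 15.9024.
Welfare loss = ½ × 1.4623 × 15.9024 = $11.63 thousand.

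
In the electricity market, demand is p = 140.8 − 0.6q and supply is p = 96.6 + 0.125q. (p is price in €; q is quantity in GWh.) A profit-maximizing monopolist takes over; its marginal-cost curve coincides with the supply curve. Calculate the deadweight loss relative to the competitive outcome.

Competitive equilibrium: 140.8 − 0.6q = 96.6 + 0.125q → q* = 60.9655, p* = 104.2207.
Marginal revenue: MR = 140.8 − 1.2q. Set MR = MC: 140.8 − 1.2q = 96.6 + 0.125q → q_m = 33.3585.
Price p_m = 140.8 − 0.6·33.3585 = 120.7849; MC(q_m) = 96.6 + 0.125·33.3585 = 100.7698.
Competitive q* = 60.9655, so Δq = 27.607; wedge = 120.7849 − 100.7698 = 20.0151.
Welfare loss = ½ × 27.607 × 20.0151 = €276.28.

€276.28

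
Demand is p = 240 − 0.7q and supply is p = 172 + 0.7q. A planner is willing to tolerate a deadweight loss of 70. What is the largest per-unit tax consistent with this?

14

Competitive equilibrium: 240 − 0.7q = 172 + 0.7q → q* = 48.5714, p* = 206.
A tax t gives Δq = t/1.4 and wedge t, so DWL = t²/2.8.
t²/2.8 = 70 → t² = 196 → t = 14.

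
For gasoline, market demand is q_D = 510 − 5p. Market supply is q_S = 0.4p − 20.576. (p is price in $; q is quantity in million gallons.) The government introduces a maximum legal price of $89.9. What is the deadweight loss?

In inverse form: demand p = 102 − 0.2q, supply p = 51.44 + 2.5q.
Competitive equilibrium: 102 − 0.2q = 51.44 + 2.5q → q* = 18.7259, p* = 98.2548.
At the ceiling p = 89.9, quantity supplied = (89.9 − 51.44)/2.5 = 15.384.
Willingness to pay at q' = 15.384: 102 − 0.2·15.384 = 98.9232.
Δq = 18.7259 − 15.384 = 3.3419; wedge = 98.9232 − 89.9 = 9.0232.
DWL = ½ × 3.3419 × 9.0232 = $15.08 million.

$15.08 million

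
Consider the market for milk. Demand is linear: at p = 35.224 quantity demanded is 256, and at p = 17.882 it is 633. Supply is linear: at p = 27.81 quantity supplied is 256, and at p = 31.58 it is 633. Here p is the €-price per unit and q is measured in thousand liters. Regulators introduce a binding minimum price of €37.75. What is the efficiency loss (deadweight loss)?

€982.34 thousand

Demand slope = (17.882 − 35.224)/(633 − 256) = −0.046, so p = 47 − 0.046q.
Supply slope = (31.58 − 27.81)/(633 − 256) = 0.01, so p = 25.25 + 0.01q.
Competitive equilibrium: 47 − 0.046q = 25.25 + 0.01q → q* = 388.3929, p* = 29.1339.
At the floor p = 37.75, quantity demanded = (47 − 37.75)/0.046 = 201.087.
Sellers' marginal cost at q' = 201.087: 25.25 + 0.01·201.087 = 27.2609.
Δq = 388.3929 − 201.087 = 187.3059; wedge = 37.75 − 27.2609 = 10.4891.
Welfare loss = ½ × 187.3059 × 10.4891 = €982.34 thousand.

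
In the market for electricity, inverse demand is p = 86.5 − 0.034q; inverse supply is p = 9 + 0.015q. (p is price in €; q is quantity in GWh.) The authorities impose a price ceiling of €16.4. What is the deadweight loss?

€29017.69

Competitive equilibrium: 86.5 − 0.034q = 9 + 0.015q → q* = 1581.63265, p* = 32.72449.
At the ceiling p = 16.4, quantity supplied = (16.4 − 9)/0.015 = 493.33333.
Willingness to pay at q' = 493.33333: 86.5 − 0.034·493.33333 = 69.72667.
Δq = 1581.63265 − 493.33333 = 1088.29932; wedge = 69.72667 − 16.4 = 53.32667.
Deadweight loss = ½ × 1088.29932 × 53.32667 = €29017.69.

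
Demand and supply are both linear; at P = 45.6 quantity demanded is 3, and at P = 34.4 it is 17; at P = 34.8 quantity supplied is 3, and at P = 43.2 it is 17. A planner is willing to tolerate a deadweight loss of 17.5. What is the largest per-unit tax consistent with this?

Demand slope = (34.4 − 45.6)/(17 − 3) = −0.8, so P = 48 − 0.8Q.
Supply slope = (43.2 − 34.8)/(17 − 3) = 0.6, so P = 33 + 0.6Q.
Competitive equilibrium: 48 − 0.8Q = 33 + 0.6Q → Q* = 10.7143, P* = 39.4286.
A tax t gives ΔQ = t/1.4 and wedge t, so DWL = t²/2.8.
t²/2.8 = 17.5 → t² = 49 → t = 7.

7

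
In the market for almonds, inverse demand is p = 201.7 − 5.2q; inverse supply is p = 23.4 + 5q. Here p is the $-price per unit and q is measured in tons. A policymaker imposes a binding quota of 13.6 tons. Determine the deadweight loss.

$76.79

Competitive equilibrium: 201.7 − 5.2q = 23.4 + 5q → q* = 17.4804, p* = 110.802.
At q = 13.6: demand price = 201.7 − 5.2·13.6 = 130.98; supply price = 23.4 + 5·13.6 = 91.4.
Δq = 17.4804 − 13.6 = 3.8804; wedge = 130.98 − 91.4 = 39.58.
Deadweight loss = ½ × 3.8804 × 39.58 = $76.79.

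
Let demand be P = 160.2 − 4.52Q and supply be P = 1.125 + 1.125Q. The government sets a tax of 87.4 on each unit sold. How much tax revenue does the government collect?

Competitive equilibrium: 160.2 − 4.52Q = 1.125 + 1.125Q → Q* = 28.17981, P* = 32.82728.
With the tax, the buyer price exceeds the seller price by 87.4: (160.2 − 4.52Q) − (1.125 + 1.125Q) = 87.4 → Q' = 12.69708.
Tax revenue = 87.4 × 12.69708 = 1109.72.

1109.72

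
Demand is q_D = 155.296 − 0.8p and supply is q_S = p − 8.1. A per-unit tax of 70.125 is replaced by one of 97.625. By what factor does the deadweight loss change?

1.938

In inverse form: demand p = 194.12 − 1.25q, supply p = 8.1 + q.
Competitive equilibrium: 194.12 − 1.25q = 8.1 + q → q* = 82.6756, p* = 90.7756.
For a per-unit tax t: Δq = t/2.25, so DWL = ½·t·(t/2.25) = t²/4.5.
At t = 70.125: DWL = 1092.781. At t = 97.625: DWL = 2117.920.
Ratio = (97.625/70.125)² = 1.938.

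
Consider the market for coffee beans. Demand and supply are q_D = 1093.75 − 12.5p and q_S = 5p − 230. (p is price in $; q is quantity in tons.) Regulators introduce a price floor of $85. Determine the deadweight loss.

In inverse form: demand p = 87.5 − 0.08q, supply p = 46 + 0.2q.
Competitive equilibrium: 87.5 − 0.08q = 46 + 0.2q → q* = 148.2143, p* = 75.6429.
At the floor p = 85, quantity demanded = (87.5 − 85)/0.08 = 31.25.
Sellers' marginal cost at q' = 31.25: 46 + 0.2·31.25 = 52.25.
Δq = 148.2143 − 31.25 = 116.9643; wedge = 85 − 52.25 = 32.75.
Welfare loss = ½ × 116.9643 × 32.75 = $1915.29.

$1915.29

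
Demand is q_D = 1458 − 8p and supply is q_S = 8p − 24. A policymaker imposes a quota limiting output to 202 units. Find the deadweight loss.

33153.125

In inverse form: demand p = 182.25 − 0.125q, supply p = 3 + 0.125q.
Competitive equilibrium: 182.25 − 0.125q = 3 + 0.125q → q* = 717, p* = 92.625.
At q = 202: demand price = 182.25 − 0.125·202 = 157; supply price = 3 + 0.125·202 = 28.25.
Δq = 717 − 202 = 515; wedge = 157 − 28.25 = 128.75.
DWL = ½ × 515 × 128.75 = 33153.125.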